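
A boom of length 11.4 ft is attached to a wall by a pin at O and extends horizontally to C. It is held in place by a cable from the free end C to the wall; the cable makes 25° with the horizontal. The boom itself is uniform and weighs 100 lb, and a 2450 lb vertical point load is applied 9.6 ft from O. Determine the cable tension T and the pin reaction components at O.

T = 5000 lb, O_x = 4532 lb, O_y = 436.8 lb

ΣM about O: T·sin25°·11.4 − 100·5.7 − 2450·9.6 = 0 → T = 24090/(11.4·0.422618) = 5000.16 ≈ 5000 lb.
ΣF_x = 0: O_x − T·cos25° = 0 → O_x = 5000.16 × 0.906308 = 4532 lb.
ΣF_y = 0: O_y + T·sin25° − 100 − 2450 = 0 → O_y = 2550 − 5000.16 × 0.422618 = 436.8 lb.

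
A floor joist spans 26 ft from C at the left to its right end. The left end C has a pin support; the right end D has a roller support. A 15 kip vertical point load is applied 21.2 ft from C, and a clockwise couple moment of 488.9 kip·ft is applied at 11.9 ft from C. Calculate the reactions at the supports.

Moments about C: D_y·26 − 15·21.2 − 488.9 = 0 → D_y = 806.9/26 = 31.0346 ≈ 31.03 kip.
ΣF_y = 0: C_y + 31.0346 − 15 = 0 → C_y = -16.03 kip.
ΣF_x = 0: no horizontal applied forces, so C_x = 0.

C_x = 0, C_y = -16.03 kip, D_y = 31.03 kip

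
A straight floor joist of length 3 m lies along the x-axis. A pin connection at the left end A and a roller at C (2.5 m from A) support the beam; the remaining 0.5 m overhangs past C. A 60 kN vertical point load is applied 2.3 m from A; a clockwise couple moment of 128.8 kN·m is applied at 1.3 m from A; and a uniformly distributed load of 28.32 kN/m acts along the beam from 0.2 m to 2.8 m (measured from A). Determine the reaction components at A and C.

A_x = 0, A_y = -17.27 kN, C_y = 150.9 kN

Resultant of the distributed load: 28.32 × 2.6 = 73.632 kN at 1.5 m from A.
Taking moments about A: C_y·2.5 − 60·2.3 − 128.8 − (28.32·2.6)·1.5 = 0 → C_y = 377.248/2.5 = 150.899 ≈ 150.9 kN.
ΣF_y = 0: A_y + 150.899 − 60 − 28.32·2.6 = 0 → A_y = -17.27 kN.
ΣF_x = 0: no horizontal applied forces, so A_x = 0.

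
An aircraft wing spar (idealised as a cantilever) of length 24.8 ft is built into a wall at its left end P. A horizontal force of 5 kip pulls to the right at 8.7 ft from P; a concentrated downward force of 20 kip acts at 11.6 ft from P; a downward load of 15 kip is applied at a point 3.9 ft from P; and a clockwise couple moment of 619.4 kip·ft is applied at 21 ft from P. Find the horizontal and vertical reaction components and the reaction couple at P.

ΣF_x = 0: P_x + 5 = 0 → P_x = -5.000 kip.
ΣF_y = 0: P_y − 20 − 15 = 0 → P_y = 35.00 kip.
ΣM about P: M_P − 20·11.6 − 15·3.9 − 619.4 = 0 → M_P = 909.9 kip·ft.

P_x = -5.000 kip, P_y = 35.00 kip, M_P = 909.9 kip·ft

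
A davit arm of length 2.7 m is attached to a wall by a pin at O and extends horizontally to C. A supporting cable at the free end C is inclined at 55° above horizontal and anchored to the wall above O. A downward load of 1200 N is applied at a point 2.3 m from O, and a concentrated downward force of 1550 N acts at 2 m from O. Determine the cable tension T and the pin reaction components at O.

T = 2650 N, O_x = 1520 N, O_y = 579.6 N

ΣM about O: T·sin55°·2.7 − 1200·2.3 − 1550·2 = 0 → T = 5860/(2.7·0.819152) = 2649.53 ≈ 2650 N.
ΣF_x = 0: O_x − T·cos55° = 0 → O_x = 2649.53 × 0.573576 = 1520 N.
ΣF_y = 0: O_y + T·sin55° − 1200 − 1550 = 0 → O_y = 2750 − 2649.53 × 0.819152 = 579.6 N.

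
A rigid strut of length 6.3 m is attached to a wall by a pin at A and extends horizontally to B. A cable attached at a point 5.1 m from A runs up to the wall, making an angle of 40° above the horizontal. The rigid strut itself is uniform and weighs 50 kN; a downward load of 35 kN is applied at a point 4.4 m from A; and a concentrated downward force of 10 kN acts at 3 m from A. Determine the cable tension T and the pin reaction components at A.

T = 104.2 kN, A_x = 79.80 kN, A_y = 28.04 kN

ΣM about A: T·sin40°·5.1 − 50·3.15 − 35·4.4 − 10·3 = 0 → T = 341.5/(5.1·0.642788) = 104.172 ≈ 104.2 kN.
ΣF_x = 0: A_x − T·cos40° = 0 → A_x = 104.172 × 0.766044 = 79.80 kN.
ΣF_y = 0: A_y + T·sin40° − 50 − 35 − 10 = 0 → A_y = 95 − 104.172 × 0.642788 = 28.04 kN.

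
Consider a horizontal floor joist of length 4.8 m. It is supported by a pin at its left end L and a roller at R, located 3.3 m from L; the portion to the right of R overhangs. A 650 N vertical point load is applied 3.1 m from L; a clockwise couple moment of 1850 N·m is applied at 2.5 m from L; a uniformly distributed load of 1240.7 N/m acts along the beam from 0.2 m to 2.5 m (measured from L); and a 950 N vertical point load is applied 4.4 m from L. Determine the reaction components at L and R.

L_x = 0, L_y = 848.3 N, R_y = 3605 N

Resultant of the distributed load: 1240.7 × 2.3 = 2853.61 N at 1.35 m from L.
Moments about L: R_y·3.3 − 650·3.1 − 1850 − (1240.7·2.3)·1.35 − 950·4.4 = 0 → R_y = 11897.3735/3.3 = 3605.26 ≈ 3605 N.
ΣF_y = 0: L_y + 3605.26 − 650 − 1240.7·2.3 − 950 = 0 → L_y = 848.3 N.
ΣF_x = 0: no horizontal applied forces, so L_x = 0.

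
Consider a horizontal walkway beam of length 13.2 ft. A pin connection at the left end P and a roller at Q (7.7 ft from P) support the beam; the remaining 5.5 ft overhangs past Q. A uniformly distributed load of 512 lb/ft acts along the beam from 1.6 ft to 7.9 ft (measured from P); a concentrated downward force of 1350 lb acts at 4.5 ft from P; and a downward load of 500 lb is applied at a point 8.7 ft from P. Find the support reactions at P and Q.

Resultant of the distributed load: 512 × 6.3 = 3225.6 lb at 4.75 ft from P.
Moments about P: Q_y·7.7 − (512·6.3)·4.75 − 1350·4.5 − 500·8.7 = 0 → Q_y = 25746.6/7.7 = 3343.71 ≈ 3344 lb.
ΣF_y = 0: P_y + 3343.71 − 512·6.3 − 1350 − 500 = 0 → P_y = 1732 lb.
ΣF_x = 0: no horizontal applied forces, so P_x = 0.

P_x = 0, P_y = 1732 lb, Q_y = 3344 lb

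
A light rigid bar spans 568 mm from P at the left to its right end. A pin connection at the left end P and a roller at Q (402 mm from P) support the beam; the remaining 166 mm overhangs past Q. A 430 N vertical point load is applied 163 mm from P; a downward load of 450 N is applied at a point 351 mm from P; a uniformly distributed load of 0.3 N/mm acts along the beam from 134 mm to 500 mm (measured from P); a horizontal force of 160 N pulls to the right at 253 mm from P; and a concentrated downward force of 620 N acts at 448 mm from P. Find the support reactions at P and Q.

P_x = -160.0 N, P_y = 265.0 N, Q_y = 1345 N

Resultant of the distributed load: 0.3 × 366 = 109.8 N at 317 mm from P.
ΣM about P: Q_y·402 − 430·163 − 450·351 − (0.3·366)·317 − 620·448 = 0 → Q_y = 540606.6/402 = 1344.79 ≈ 1345 N.
ΣF_y = 0: P_y + 1344.79 − 430 − 450 − 0.3·366 − 620 = 0 → P_y = 265.0 N.
ΣF_x = 0: P_x + 160 = 0 → P_x = -160.0 N.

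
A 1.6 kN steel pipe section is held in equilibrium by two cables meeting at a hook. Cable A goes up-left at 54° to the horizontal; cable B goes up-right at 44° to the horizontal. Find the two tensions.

ΣF_x = 0: −T_A·cos54° + T_B·cos44° = 0 → T_B = 0.817118·T_A.
ΣF_y = 0: T_A·sin54° + T_B·sin44° = 1.6.
Substitute: T_A·(0.809017 + 0.817118·0.694658) = 1.6 → T_A = 1.16225 ≈ 1.162 kN.
Then T_B = 0.817118 × 1.16225 = 0.9497 kN.

T_A = 1.162 kN, T_B = 0.9497 kN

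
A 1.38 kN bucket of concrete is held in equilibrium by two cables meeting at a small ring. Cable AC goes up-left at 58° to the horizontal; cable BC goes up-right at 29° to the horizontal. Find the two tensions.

ΣF_x = 0: −T_AC·cos58° + T_BC·cos29° = 0 → T_BC = 0.605885·T_AC.
ΣF_y = 0: T_AC·sin58° + T_BC·sin29° = 1.38.
Substitute: T_AC·(0.848048 + 0.605885·0.48481) = 1.38 → T_AC = 1.20863 ≈ 1.209 kN.
Then T_BC = 0.605885 × 1.20863 = 0.7323 kN.

T_AC = 1.209 kN, T_BC = 0.7323 kN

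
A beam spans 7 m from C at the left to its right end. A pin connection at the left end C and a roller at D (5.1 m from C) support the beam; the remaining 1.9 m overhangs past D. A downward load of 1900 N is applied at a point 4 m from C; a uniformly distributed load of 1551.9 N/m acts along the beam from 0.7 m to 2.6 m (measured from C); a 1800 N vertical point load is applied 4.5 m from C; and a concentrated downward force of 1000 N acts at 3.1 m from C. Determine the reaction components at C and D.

Resultant of the distributed load: 1551.9 × 1.9 = 2948.61 N at 1.65 m from C.
Taking moments about C: D_y·5.1 − 1900·4 − (1551.9·1.9)·1.65 − 1800·4.5 − 1000·3.1 = 0 → D_y = 23665.2065/5.1 = 4640.24 ≈ 4640 N.
ΣF_y = 0: C_y + 4640.24 − 1900 − 1551.9·1.9 − 1800 − 1000 = 0 → C_y = 3008 N.
ΣF_x = 0: no horizontal applied forces, so C_x = 0.

C_x = 0, C_y = 3008 N, D_y = 4640 N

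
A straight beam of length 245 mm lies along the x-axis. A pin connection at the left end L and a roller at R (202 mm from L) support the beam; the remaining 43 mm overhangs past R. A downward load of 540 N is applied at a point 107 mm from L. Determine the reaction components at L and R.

Moments about L: R_y·202 − 540·107 = 0 → R_y = 57780/202 = 286.04 ≈ 286.0 N.
ΣF_y = 0: L_y + 286.04 − 540 = 0 → L_y = 254.0 N.
ΣF_x = 0: no horizontal applied forces, so L_x = 0.

L_x = 0, L_y = 254.0 N, R_y = 286.0 N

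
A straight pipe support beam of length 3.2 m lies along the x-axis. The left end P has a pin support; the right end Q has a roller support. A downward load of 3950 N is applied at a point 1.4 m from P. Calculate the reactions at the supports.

ΣM about P: Q_y·3.2 − 3950·1.4 = 0 → Q_y = 5530/3.2 = 1728.12 ≈ 1728 N.
ΣF_y = 0: P_y + 1728.12 − 3950 = 0 → P_y = 2222 N.
ΣF_x = 0: no horizontal applied forces, so P_x = 0.

P_x = 0, P_y = 2222 N, Q_y = 1728 N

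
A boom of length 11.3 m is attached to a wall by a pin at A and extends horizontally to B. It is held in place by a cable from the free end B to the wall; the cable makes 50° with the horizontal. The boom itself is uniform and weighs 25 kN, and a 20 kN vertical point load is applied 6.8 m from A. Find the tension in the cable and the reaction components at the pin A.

T = 32.03 kN, A_x = 20.59 kN, A_y = 20.46 kN

ΣM about A: T·sin50°·11.3 − 25·5.65 − 20·6.8 = 0 → T = 277.25/(11.3·0.766044) = 32.0287 ≈ 32.03 kN.
ΣF_x = 0: A_x − T·cos50° = 0 → A_x = 32.0287 × 0.642788 = 20.59 kN.
ΣF_y = 0: A_y + T·sin50° − 25 − 20 = 0 → A_y = 45 − 32.0287 × 0.766044 = 20.46 kN.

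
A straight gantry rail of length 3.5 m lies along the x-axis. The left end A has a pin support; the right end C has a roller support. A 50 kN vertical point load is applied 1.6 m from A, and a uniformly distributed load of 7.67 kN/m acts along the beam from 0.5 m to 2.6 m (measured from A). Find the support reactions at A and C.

A_x = 0, A_y = 36.12 kN, C_y = 29.99 kN

Resultant of the distributed load: 7.67 × 2.1 = 16.107 kN at 1.55 m from A.
Moments about A: C_y·3.5 − 50·1.6 − (7.67·2.1)·1.55 = 0 → C_y = 104.96585/3.5 = 29.9902 ≈ 29.99 kN.
ΣF_y = 0: A_y + 29.9902 − 50 − 7.67·2.1 = 0 → A_y = 36.12 kN.
ΣF_x = 0: no horizontal applied forces, so A_x = 0.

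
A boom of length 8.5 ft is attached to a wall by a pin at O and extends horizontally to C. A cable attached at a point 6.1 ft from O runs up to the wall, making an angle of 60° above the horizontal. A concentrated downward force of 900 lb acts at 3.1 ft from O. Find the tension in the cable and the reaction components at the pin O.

T = 528.1 lb, O_x = 264.1 lb, O_y = 442.6 lb

ΣM about O: T·sin60°·6.1 − 900·3.1 = 0 → T = 2790/(6.1·0.866025) = 528.134 ≈ 528.1 lb.
ΣF_x = 0: O_x − T·cos60° = 0 → O_x = 528.134 × 0.5 = 264.1 lb.
ΣF_y = 0: O_y + T·sin60° − 900 = 0 → O_y = 900 − 528.134 × 0.866025 = 442.6 lb.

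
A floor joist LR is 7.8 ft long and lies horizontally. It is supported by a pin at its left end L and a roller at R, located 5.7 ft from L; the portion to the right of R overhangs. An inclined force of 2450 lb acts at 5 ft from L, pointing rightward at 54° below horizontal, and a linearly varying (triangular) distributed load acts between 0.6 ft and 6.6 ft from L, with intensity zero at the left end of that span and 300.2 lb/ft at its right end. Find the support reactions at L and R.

Resultant of the triangular load: ½ × 300.2 × 6 = 900.6 lb, acting at 4.6 ft from L (one-third of the span from the peak).
Taking moments about L: R_y·5.7 − 2450·sin54°·5 − (½·300.2·6)·4.6 = 0 → R_y = 14053.2/5.7 = 2465.47 ≈ 2465 lb.
ΣF_y = 0: L_y + 2465.47 − 2450·sin54° − ½·300.2·6 = 0 → L_y = 417.2 lb.
ΣF_x = 0: L_x + 2450·cos54° = 0 → L_x = -1440 lb.

L_x = -1440 lb, L_y = 417.2 lb, R_y = 2465 lb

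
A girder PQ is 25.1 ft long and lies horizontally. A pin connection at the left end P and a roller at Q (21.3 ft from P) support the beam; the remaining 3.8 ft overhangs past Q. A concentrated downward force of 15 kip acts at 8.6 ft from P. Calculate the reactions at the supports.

P_x = 0, P_y = 8.944 kip, Q_y = 6.056 kip

ΣM about P: Q_y·21.3 − 15·8.6 = 0 → Q_y = 129/21.3 = 6.05634 ≈ 6.056 kip.
ΣF_y = 0: P_y + 6.05634 − 15 = 0 → P_y = 8.944 kip.
ΣF_x = 0: no horizontal applied forces, so P_x = 0.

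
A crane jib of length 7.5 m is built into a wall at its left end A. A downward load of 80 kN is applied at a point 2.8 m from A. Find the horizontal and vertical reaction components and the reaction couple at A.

ΣF_x = 0: A_x = 0.
ΣF_y = 0: A_y − 80 = 0 → A_y = 80.00 kN.
ΣM about A: M_A − 80·2.8 = 0 → M_A = 224.0 kN·m.

A_x = 0, A_y = 80.00 kN, M_A = 224.0 kN·m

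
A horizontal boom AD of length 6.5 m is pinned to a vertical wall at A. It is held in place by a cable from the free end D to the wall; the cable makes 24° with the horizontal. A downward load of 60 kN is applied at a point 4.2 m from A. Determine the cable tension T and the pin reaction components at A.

ΣM about A: T·sin24°·6.5 − 60·4.2 = 0 → T = 252/(6.5·0.406737) = 95.3177 ≈ 95.32 kN.
ΣF_x = 0: A_x − T·cos24° = 0 → A_x = 95.3177 × 0.913545 = 87.08 kN.
ΣF_y = 0: A_y + T·sin24° − 60 = 0 → A_y = 60 − 95.3177 × 0.406737 = 21.23 kN.

T = 95.32 kN, A_x = 87.08 kN, A_y = 21.23 kN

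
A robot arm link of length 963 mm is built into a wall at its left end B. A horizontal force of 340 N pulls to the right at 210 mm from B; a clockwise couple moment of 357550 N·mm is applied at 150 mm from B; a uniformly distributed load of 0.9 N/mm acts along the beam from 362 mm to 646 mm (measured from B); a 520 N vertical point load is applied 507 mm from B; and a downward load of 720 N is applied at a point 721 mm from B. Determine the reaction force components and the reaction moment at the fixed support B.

B_x = -340.0 N, B_y = 1496 N, M_B = 1269000 N·mm

Resultant of the distributed load: 0.9 × 284 = 255.6 N at 504 mm from B.
ΣF_x = 0: B_x + 340 = 0 → B_x = -340.0 N.
ΣF_y = 0: B_y − 0.9·284 − 520 − 720 = 0 → B_y = 1496 N.
ΣM about B: M_B − 357550 − (0.9·284)·504 − 520·507 − 720·721 = 0 → M_B = 1269000 N·mm.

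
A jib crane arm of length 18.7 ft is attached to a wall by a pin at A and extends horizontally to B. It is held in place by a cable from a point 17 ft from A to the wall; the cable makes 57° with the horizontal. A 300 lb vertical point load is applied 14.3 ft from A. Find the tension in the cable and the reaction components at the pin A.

ΣM about A: T·sin57°·17 − 300·14.3 = 0 → T = 4290/(17·0.838671) = 300.896 ≈ 300.9 lb.
ΣF_x = 0: A_x − T·cos57° = 0 → A_x = 300.896 × 0.544639 = 163.9 lb.
ΣF_y = 0: A_y + T·sin57° − 300 = 0 → A_y = 300 − 300.896 × 0.838671 = 47.65 lb.

T = 300.9 lb, A_x = 163.9 lb, A_y = 47.65 lb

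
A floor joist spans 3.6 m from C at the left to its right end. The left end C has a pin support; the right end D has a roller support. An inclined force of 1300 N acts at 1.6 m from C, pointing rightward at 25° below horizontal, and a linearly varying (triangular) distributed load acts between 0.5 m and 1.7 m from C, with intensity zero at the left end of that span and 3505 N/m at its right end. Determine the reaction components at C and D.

Resultant of the triangular load: ½ × 3505 × 1.2 = 2103 N, acting at 1.3 m from C (one-third of the span from the peak).
Taking moments about C: D_y·3.6 − 1300·sin25°·1.6 − (½·3505·1.2)·1.3 = 0 → D_y = 3612.95/3.6 = 1003.6 ≈ 1004 N.
ΣF_y = 0: C_y + 1003.6 − 1300·sin25° − ½·3505·1.2 = 0 → C_y = 1649 N.
ΣF_x = 0: C_x + 1300·cos25° = 0 → C_x = -1178 N.

C_x = -1178 N, C_y = 1649 N, D_y = 1004 N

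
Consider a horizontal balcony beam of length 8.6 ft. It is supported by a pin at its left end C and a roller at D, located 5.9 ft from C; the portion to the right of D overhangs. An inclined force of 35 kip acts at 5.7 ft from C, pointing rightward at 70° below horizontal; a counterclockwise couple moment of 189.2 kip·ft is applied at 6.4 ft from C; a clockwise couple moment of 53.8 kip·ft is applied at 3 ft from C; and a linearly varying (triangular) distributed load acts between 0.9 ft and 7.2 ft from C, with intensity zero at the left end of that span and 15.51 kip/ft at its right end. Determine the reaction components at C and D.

C_x = -11.97 kip, C_y = 30.69 kip, D_y = 51.06 kip

Resultant of the triangular load: ½ × 15.51 × 6.3 = 48.8565 kip, acting at 5.1 ft from C (one-third of the span from the peak).
ΣM about C: D_y·5.9 − 35·sin70°·5.7 + 189.2 − 53.8 − (½·15.51·6.3)·5.1 = 0 → D_y = 301.237/5.9 = 51.0571 ≈ 51.06 kip.
ΣF_y = 0: C_y + 51.0571 − 35·sin70° − ½·15.51·6.3 = 0 → C_y = 30.69 kip.
ΣF_x = 0: C_x + 35·cos70° = 0 → C_x = -11.97 kip.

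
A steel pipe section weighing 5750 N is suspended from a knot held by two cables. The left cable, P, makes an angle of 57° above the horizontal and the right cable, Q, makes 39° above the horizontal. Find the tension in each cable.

T_P = 4493 N, T_Q = 3149 N

ΣF_x = 0: −T_P·cos57° + T_Q·cos39° = 0 → T_Q = 0.700819·T_P.
ΣF_y = 0: T_P·sin57° + T_Q·sin39° = 5750.
Substitute: T_P·(0.838671 + 0.700819·0.62932) = 5750 → T_P = 4493.2 ≈ 4493 N.
Then T_Q = 0.700819 × 4493.2 = 3149 N.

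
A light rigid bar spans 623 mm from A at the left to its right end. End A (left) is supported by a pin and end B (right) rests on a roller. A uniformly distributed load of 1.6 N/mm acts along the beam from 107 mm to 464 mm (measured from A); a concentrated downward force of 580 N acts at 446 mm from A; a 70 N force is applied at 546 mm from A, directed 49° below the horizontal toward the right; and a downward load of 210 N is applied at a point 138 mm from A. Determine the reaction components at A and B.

Resultant of the distributed load: 1.6 × 357 = 571.2 N at 285.5 mm from A.
Taking moments about A: B_y·623 − (1.6·357)·285.5 − 580·446 − 70·sin49°·546 − 210·138 = 0 → B_y = 479583/623 = 769.796 ≈ 769.8 N.
ΣF_y = 0: A_y + 769.796 − 1.6·357 − 580 − 70·sin49° − 210 = 0 → A_y = 644.2 N.
ΣF_x = 0: A_x + 70·cos49° = 0 → A_x = -45.92 N.

A_x = -45.92 N, A_y = 644.2 N, B_y = 769.8 N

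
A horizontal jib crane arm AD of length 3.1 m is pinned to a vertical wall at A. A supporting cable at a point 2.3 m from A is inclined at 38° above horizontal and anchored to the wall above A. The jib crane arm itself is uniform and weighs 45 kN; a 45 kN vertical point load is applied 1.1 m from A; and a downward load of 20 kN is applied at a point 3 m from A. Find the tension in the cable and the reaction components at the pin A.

ΣM about A: T·sin38°·2.3 − 45·1.55 − 45·1.1 − 20·3 = 0 → T = 179.25/(2.3·0.615661) = 126.587 ≈ 126.6 kN.
ΣF_x = 0: A_x − T·cos38° = 0 → A_x = 126.587 × 0.788011 = 99.75 kN.
ΣF_y = 0: A_y + T·sin38° − 45 − 45 − 20 = 0 → A_y = 110 − 126.587 × 0.615661 = 32.07 kN.

T = 126.6 kN, A_x = 99.75 kN, A_y = 32.07 kN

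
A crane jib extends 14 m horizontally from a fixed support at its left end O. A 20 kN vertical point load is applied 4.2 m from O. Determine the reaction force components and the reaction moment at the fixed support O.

O_x = 0, O_y = 20.00 kN, M_O = 84.00 kN·m

ΣF_x = 0: O_x = 0.
ΣF_y = 0: O_y − 20 = 0 → O_y = 20.00 kN.
ΣM about O: M_O − 20·4.2 = 0 → M_O = 84.00 kN·m.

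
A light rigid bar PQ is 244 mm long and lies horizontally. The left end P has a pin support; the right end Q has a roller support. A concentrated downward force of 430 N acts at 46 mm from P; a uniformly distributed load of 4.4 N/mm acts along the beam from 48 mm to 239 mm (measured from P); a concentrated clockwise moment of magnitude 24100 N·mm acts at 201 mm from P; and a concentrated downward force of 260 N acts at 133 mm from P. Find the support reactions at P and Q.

Resultant of the distributed load: 4.4 × 191 = 840.4 N at 143.5 mm from P.
ΣM about P: Q_y·244 − 430·46 − (4.4·191)·143.5 − 24100 − 260·133 = 0 → Q_y = 199057.4/244 = 815.809 ≈ 815.8 N.
ΣF_y = 0: P_y + 815.809 − 430 − 4.4·191 − 260 = 0 → P_y = 714.6 N.
ΣF_x = 0: no horizontal applied forces, so P_x = 0.

P_x = 0, P_y = 714.6 N, Q_y = 815.8 N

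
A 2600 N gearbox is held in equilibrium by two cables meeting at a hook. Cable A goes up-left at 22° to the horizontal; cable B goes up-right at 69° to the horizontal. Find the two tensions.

ΣF_x = 0: −T_A·cos22° + T_B·cos69° = 0 → T_B = 2.58724·T_A.
ΣF_y = 0: T_A·sin22° + T_B·sin69° = 2600.
Substitute: T_A·(0.374607 + 2.58724·0.93358) = 2600 → T_A = 931.899 ≈ 931.9 N.
Then T_B = 2.58724 × 931.899 = 2411 N.

T_A = 931.9 N, T_B = 2411 N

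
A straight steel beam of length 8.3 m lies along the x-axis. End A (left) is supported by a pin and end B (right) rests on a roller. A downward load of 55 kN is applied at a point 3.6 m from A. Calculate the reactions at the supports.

A_x = 0, A_y = 31.14 kN, B_y = 23.86 kN

Taking moments about A: B_y·8.3 − 55·3.6 = 0 → B_y = 198/8.3 = 23.8554 ≈ 23.86 kN.
ΣF_y = 0: A_y + 23.8554 − 55 = 0 → A_y = 31.14 kN.
ΣF_x = 0: no horizontal applied forces, so A_x = 0.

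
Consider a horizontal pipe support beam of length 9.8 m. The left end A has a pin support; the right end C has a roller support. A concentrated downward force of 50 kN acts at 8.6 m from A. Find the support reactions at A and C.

A_x = 0, A_y = 6.122 kN, C_y = 43.88 kN

ΣM about A: C_y·9.8 − 50·8.6 = 0 → C_y = 430/9.8 = 43.8776 ≈ 43.88 kN.
ΣF_y = 0: A_y + 43.8776 − 50 = 0 → A_y = 6.122 kN.
ΣF_x = 0: no horizontal applied forces, so A_x = 0.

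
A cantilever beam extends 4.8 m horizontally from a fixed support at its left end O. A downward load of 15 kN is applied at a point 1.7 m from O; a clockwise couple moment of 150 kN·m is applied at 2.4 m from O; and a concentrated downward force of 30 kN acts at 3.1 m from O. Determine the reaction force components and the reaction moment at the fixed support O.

ΣF_x = 0: O_x = 0.
ΣF_y = 0: O_y − 15 − 30 = 0 → O_y = 45.00 kN.
ΣM about O: M_O − 15·1.7 − 150 − 30·3.1 = 0 → M_O = 268.5 kN·m.

O_x = 0, O_y = 45.00 kN, M_O = 268.5 kN·m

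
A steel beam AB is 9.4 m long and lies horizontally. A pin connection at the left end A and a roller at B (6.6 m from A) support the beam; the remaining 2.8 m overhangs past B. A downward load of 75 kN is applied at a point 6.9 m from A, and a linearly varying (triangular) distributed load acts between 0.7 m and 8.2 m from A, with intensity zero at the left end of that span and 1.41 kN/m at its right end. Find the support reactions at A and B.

Resultant of the triangular load: ½ × 1.41 × 7.5 = 5.2875 kN, acting at 5.7 m from A (one-third of the span from the peak).
ΣM about A: B_y·6.6 − 75·6.9 − (½·1.41·7.5)·5.7 = 0 → B_y = 547.63875/6.6 = 82.9756 ≈ 82.98 kN.
ΣF_y = 0: A_y + 82.9756 − 75 − ½·1.41·7.5 = 0 → A_y = -2.688 kN.
ΣF_x = 0: no horizontal applied forces, so A_x = 0.

A_x = 0, A_y = -2.688 kN, B_y = 82.98 kN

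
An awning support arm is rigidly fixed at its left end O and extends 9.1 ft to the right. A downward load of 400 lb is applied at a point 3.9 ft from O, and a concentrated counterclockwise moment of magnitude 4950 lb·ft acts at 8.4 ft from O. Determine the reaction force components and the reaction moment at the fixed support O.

ΣF_x = 0: O_x = 0.
ΣF_y = 0: O_y − 400 = 0 → O_y = 400.0 lb.
ΣM about O: M_O − 400·3.9 + 4950 = 0 → M_O = -3390 lb·ft.

O_x = 0, O_y = 400.0 lb, M_O = -3390 lb·ft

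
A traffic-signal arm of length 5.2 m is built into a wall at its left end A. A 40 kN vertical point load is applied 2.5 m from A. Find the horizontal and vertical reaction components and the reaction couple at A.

A_x = 0, A_y = 40.00 kN, M_A = 100.0 kN·m

ΣF_x = 0: A_x = 0.
ΣF_y = 0: A_y − 40 = 0 → A_y = 40.00 kN.
ΣM about A: M_A − 40·2.5 = 0 → M_A = 100.0 kN·m.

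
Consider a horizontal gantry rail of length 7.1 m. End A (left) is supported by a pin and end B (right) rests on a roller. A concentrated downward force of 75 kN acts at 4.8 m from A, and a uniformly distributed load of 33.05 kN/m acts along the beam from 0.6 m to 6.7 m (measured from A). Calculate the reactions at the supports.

A_x = 0, A_y = 122.3 kN, B_y = 154.3 kN

Resultant of the distributed load: 33.05 × 6.1 = 201.605 kN at 3.65 m from A.
ΣM about A: B_y·7.1 − 75·4.8 − (33.05·6.1)·3.65 = 0 → B_y = 1095.85825/7.1 = 154.346 ≈ 154.3 kN.
ΣF_y = 0: A_y + 154.346 − 75 − 33.05·6.1 = 0 → A_y = 122.3 kN.
ΣF_x = 0: no horizontal applied forces, so A_x = 0.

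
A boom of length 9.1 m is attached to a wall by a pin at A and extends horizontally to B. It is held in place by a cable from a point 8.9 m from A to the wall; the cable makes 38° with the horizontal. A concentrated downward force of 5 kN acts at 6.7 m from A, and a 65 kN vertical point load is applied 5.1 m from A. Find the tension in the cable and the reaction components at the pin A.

T = 66.61 kN, A_x = 52.49 kN, A_y = 28.99 kN

ΣM about A: T·sin38°·8.9 − 5·6.7 − 65·5.1 = 0 → T = 365/(8.9·0.615661) = 66.6133 ≈ 66.61 kN.
ΣF_x = 0: A_x − T·cos38° = 0 → A_x = 66.6133 × 0.788011 = 52.49 kN.
ΣF_y = 0: A_y + T·sin38° − 5 − 65 = 0 → A_y = 70 − 66.6133 × 0.615661 = 28.99 kN.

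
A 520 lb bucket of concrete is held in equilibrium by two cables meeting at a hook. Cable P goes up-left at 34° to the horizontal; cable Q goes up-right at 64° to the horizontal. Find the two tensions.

T_P = 230.2 lb, T_Q = 435.3 lb

ΣF_x = 0: −T_P·cos34° + T_Q·cos64° = 0 → T_Q = 1.89118·T_P.
ΣF_y = 0: T_P·sin34° + T_Q·sin64° = 520.
Substitute: T_P·(0.559193 + 1.89118·0.898794) = 520 → T_P = 230.193 ≈ 230.2 lb.
Then T_Q = 1.89118 × 230.193 = 435.3 lb.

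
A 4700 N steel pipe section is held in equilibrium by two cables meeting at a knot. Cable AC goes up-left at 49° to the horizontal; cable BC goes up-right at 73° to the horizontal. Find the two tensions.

T_AC = 1620 N, T_BC = 3636 N

ΣF_x = 0: −T_AC·cos49° + T_BC·cos73° = 0 → T_BC = 2.24392·T_AC.
ΣF_y = 0: T_AC·sin49° + T_BC·sin73° = 4700.
Substitute: T_AC·(0.75471 + 2.24392·0.956305) = 4700 → T_AC = 1620.36 ≈ 1620 N.
Then T_BC = 2.24392 × 1620.36 = 3636 N.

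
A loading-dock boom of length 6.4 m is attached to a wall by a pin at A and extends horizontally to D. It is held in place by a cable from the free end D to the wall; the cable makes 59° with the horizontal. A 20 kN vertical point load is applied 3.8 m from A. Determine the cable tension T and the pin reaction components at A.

T = 13.85 kN, A_x = 7.135 kN, A_y = 8.125 kN

ΣM about A: T·sin59°·6.4 − 20·3.8 = 0 → T = 76/(6.4·0.857167) = 13.8538 ≈ 13.85 kN.
ΣF_x = 0: A_x − T·cos59° = 0 → A_x = 13.8538 × 0.515038 = 7.135 kN.
ΣF_y = 0: A_y + T·sin59° − 20 = 0 → A_y = 20 − 13.8538 × 0.857167 = 8.125 kN.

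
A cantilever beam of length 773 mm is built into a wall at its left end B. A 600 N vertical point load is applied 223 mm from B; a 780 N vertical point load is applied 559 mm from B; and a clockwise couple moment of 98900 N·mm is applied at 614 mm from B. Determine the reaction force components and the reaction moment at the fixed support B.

ΣF_x = 0: B_x = 0.
ΣF_y = 0: B_y − 600 − 780 = 0 → B_y = 1380 N.
ΣM about B: M_B − 600·223 − 780·559 − 98900 = 0 → M_B = 668700 N·mm.

B_x = 0, B_y = 1380 N, M_B = 668700 N·mm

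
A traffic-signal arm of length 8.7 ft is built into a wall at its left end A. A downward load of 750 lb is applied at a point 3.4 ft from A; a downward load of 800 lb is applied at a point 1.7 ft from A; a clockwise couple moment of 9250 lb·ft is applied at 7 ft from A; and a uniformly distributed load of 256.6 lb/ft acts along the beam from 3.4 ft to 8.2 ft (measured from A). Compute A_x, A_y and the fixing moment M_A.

Resultant of the distributed load: 256.6 × 4.8 = 1231.68 lb at 5.8 ft from A.
ΣF_x = 0: A_x = 0.
ΣF_y = 0: A_y − 750 − 800 − 256.6·4.8 = 0 → A_y = 2782 lb.
ΣM about A: M_A − 750·3.4 − 800·1.7 − 9250 − (256.6·4.8)·5.8 = 0 → M_A = 20300 lb·ft.

A_x = 0, A_y = 2782 lb, M_A = 20300 lb·ft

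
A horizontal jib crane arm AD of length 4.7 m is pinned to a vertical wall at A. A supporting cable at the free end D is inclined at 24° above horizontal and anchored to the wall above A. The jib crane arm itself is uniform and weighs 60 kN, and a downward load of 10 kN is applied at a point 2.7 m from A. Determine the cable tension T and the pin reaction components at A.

ΣM about A: T·sin24°·4.7 − 60·2.35 − 10·2.7 = 0 → T = 168/(4.7·0.406737) = 87.8816 ≈ 87.88 kN.
ΣF_x = 0: A_x − T·cos24° = 0 → A_x = 87.8816 × 0.913545 = 80.28 kN.
ΣF_y = 0: A_y + T·sin24° − 60 − 10 = 0 → A_y = 70 − 87.8816 × 0.406737 = 34.26 kN.

T = 87.88 kN, A_x = 80.28 kN, A_y = 34.26 kN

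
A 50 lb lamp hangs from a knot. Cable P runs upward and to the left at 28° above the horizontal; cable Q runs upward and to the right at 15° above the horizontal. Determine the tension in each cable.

ΣF_x = 0: −T_P·cos28° + T_Q·cos15° = 0 → T_Q = 0.914095·T_P.
ΣF_y = 0: T_P·sin28° + T_Q·sin15° = 50.
Substitute: T_P·(0.469472 + 0.914095·0.258819) = 50 → T_P = 70.8158 ≈ 70.82 lb.
Then T_Q = 0.914095 × 70.8158 = 64.73 lb.

T_P = 70.82 lb, T_Q = 64.73 lb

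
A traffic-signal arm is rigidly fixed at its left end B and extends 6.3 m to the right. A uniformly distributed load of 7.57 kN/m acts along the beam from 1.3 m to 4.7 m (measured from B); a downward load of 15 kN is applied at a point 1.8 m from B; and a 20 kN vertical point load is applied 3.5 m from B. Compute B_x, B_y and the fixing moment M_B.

B_x = 0, B_y = 60.74 kN, M_B = 174.2 kN·m

Resultant of the distributed load: 7.57 × 3.4 = 25.738 kN at 3 m from B.
ΣF_x = 0: B_x = 0.
ΣF_y = 0: B_y − 7.57·3.4 − 15 − 20 = 0 → B_y = 60.74 kN.
ΣM about B: M_B − (7.57·3.4)·3 − 15·1.8 − 20·3.5 = 0 → M_B = 174.2 kN·m.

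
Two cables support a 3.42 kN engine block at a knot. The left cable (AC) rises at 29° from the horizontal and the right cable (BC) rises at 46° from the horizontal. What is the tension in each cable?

T_AC = 2.460 kN, T_BC = 3.097 kN

ΣF_x = 0: −T_AC·cos29° + T_BC·cos46° = 0 → T_BC = 1.25906·T_AC.
ΣF_y = 0: T_AC·sin29° + T_BC·sin46° = 3.42.
Substitute: T_AC·(0.48481 + 1.25906·0.71934) = 3.42 → T_AC = 2.45954 ≈ 2.460 kN.
Then T_BC = 1.25906 × 2.45954 = 3.097 kN.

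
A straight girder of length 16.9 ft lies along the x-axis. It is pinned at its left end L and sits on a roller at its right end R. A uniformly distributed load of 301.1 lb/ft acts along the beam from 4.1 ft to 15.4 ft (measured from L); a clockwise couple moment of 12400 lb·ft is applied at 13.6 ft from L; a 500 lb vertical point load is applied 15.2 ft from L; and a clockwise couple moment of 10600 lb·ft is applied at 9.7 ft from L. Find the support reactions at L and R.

L_x = 0, L_y = 128.8 lb, R_y = 3774 lb

Resultant of the distributed load: 301.1 × 11.3 = 3402.43 lb at 9.75 ft from L.
Moments about L: R_y·16.9 − (301.1·11.3)·9.75 − 12400 − 500·15.2 − 10600 = 0 → R_y = 63773.6925/16.9 = 3773.59 ≈ 3774 lb.
ΣF_y = 0: L_y + 3773.59 − 301.1·11.3 − 500 = 0 → L_y = 128.8 lb.
ΣF_x = 0: no horizontal applied forces, so L_x = 0.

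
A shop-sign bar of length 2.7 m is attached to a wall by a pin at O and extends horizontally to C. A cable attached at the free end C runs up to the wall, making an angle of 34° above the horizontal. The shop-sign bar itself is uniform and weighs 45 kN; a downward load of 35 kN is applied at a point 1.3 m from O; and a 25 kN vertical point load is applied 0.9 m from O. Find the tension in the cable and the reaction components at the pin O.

T = 85.28 kN, O_x = 70.70 kN, O_y = 57.31 kN

ΣM about O: T·sin34°·2.7 − 45·1.35 − 35·1.3 − 25·0.9 = 0 → T = 128.75/(2.7·0.559193) = 85.275 ≈ 85.28 kN.
ΣF_x = 0: O_x − T·cos34° = 0 → O_x = 85.275 × 0.829038 = 70.70 kN.
ΣF_y = 0: O_y + T·sin34° − 45 − 35 − 25 = 0 → O_y = 105 − 85.275 × 0.559193 = 57.31 kN.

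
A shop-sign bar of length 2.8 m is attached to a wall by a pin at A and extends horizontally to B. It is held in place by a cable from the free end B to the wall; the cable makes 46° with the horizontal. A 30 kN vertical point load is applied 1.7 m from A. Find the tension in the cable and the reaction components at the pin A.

T = 25.32 kN, A_x = 17.59 kN, A_y = 11.79 kN

ΣM about A: T·sin46°·2.8 − 30·1.7 = 0 → T = 51/(2.8·0.71934) = 25.3208 ≈ 25.32 kN.
ΣF_x = 0: A_x − T·cos46° = 0 → A_x = 25.3208 × 0.694658 = 17.59 kN.
ΣF_y = 0: A_y + T·sin46° − 30 = 0 → A_y = 30 − 25.3208 × 0.71934 = 11.79 kN.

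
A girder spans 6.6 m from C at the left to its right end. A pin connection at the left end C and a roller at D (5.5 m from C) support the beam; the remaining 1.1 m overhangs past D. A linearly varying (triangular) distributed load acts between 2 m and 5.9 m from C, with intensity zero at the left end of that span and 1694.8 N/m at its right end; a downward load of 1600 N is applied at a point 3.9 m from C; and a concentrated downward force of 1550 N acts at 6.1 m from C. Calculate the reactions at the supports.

Resultant of the triangular load: ½ × 1694.8 × 3.9 = 3304.86 N, acting at 4.6 m from C (one-third of the span from the peak).
ΣM about C: D_y·5.5 − (½·1694.8·3.9)·4.6 − 1600·3.9 − 1550·6.1 = 0 → D_y = 30897.356/5.5 = 5617.7 ≈ 5618 N.
ΣF_y = 0: C_y + 5617.7 − ½·1694.8·3.9 − 1600 − 1550 = 0 → C_y = 837.2 N.
ΣF_x = 0: no horizontal applied forces, so C_x = 0.

C_x = 0, C_y = 837.2 N, D_y = 5618 N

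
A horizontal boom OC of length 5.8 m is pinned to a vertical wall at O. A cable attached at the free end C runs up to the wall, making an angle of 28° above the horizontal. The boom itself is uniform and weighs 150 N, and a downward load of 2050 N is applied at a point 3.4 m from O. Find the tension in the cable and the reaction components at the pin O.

ΣM about O: T·sin28°·5.8 − 150·2.9 − 2050·3.4 = 0 → T = 7405/(5.8·0.469472) = 2719.49 ≈ 2719 N.
ΣF_x = 0: O_x − T·cos28° = 0 → O_x = 2719.49 × 0.882948 = 2401 N.
ΣF_y = 0: O_y + T·sin28° − 150 − 2050 = 0 → O_y = 2200 − 2719.49 × 0.469472 = 923.3 N.

T = 2719 N, O_x = 2401 N, O_y = 923.3 N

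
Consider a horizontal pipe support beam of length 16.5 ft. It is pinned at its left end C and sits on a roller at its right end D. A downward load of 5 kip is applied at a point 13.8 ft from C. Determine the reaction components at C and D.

ΣM about C: D_y·16.5 − 5·13.8 = 0 → D_y = 69/16.5 = 4.18182 ≈ 4.182 kip.
ΣF_y = 0: C_y + 4.18182 − 5 = 0 → C_y = 0.8182 kip.
ΣF_x = 0: no horizontal applied forces, so C_x = 0.

C_x = 0, C_y = 0.8182 kip, D_y = 4.182 kip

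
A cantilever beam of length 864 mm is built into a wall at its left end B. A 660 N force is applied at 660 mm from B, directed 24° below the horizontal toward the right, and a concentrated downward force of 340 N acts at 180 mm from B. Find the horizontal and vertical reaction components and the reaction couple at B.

B_x = -602.9 N, B_y = 608.4 N, M_B = 238400 N·mm

ΣF_x = 0: B_x + 660·cos24° = 0 → B_x = -602.9 N.
ΣF_y = 0: B_y − 660·sin24° − 340 = 0 → B_y = 608.4 N.
ΣM about B: M_B − 660·sin24°·660 − 340·180 = 0 → M_B = 238400 N·mm.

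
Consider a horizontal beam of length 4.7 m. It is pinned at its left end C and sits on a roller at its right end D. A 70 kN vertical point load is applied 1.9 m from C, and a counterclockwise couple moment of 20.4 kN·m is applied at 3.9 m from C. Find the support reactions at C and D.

C_x = 0, C_y = 46.04 kN, D_y = 23.96 kN

Moments about C: D_y·4.7 − 70·1.9 + 20.4 = 0 → D_y = 112.6/4.7 = 23.9574 ≈ 23.96 kN.
ΣF_y = 0: C_y + 23.9574 − 70 = 0 → C_y = 46.04 kN.
ΣF_x = 0: no horizontal applied forces, so C_x = 0.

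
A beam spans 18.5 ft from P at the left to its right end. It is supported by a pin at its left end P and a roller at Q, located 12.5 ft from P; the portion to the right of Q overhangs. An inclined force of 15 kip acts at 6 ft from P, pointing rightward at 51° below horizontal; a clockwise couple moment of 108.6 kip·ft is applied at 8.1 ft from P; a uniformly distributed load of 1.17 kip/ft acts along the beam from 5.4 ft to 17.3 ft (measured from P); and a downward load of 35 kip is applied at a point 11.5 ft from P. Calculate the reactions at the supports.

Resultant of the distributed load: 1.17 × 11.9 = 13.923 kip at 11.35 ft from P.
ΣM about P: Q_y·12.5 − 15·sin51°·6 − 108.6 − (1.17·11.9)·11.35 − 35·11.5 = 0 → Q_y = 739.069/12.5 = 59.1255 ≈ 59.13 kip.
ΣF_y = 0: P_y + 59.1255 − 15·sin51° − 1.17·11.9 − 35 = 0 → P_y = 1.455 kip.
ΣF_x = 0: P_x + 15·cos51° = 0 → P_x = -9.440 kip.

P_x = -9.440 kip, P_y = 1.455 kip, Q_y = 59.13 kip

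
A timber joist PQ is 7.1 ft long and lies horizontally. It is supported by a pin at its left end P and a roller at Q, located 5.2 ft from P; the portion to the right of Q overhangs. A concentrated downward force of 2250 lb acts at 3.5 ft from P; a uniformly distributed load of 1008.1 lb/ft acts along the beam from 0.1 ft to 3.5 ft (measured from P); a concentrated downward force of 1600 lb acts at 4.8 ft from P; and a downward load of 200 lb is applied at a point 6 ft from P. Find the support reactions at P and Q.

Resultant of the distributed load: 1008.1 × 3.4 = 3427.54 lb at 1.8 ft from P.
Moments about P: Q_y·5.2 − 2250·3.5 − (1008.1·3.4)·1.8 − 1600·4.8 − 200·6 = 0 → Q_y = 22924.572/5.2 = 4408.57 ≈ 4409 lb.
ΣF_y = 0: P_y + 4408.57 − 2250 − 1008.1·3.4 − 1600 − 200 = 0 → P_y = 3069 lb.
ΣF_x = 0: no horizontal applied forces, so P_x = 0.

P_x = 0, P_y = 3069 lb, Q_y = 4409 lb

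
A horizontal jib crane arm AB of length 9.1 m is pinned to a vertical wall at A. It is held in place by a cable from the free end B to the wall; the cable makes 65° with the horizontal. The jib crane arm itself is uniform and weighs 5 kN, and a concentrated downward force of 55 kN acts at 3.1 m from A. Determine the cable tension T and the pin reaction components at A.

T = 23.43 kN, A_x = 9.903 kN, A_y = 38.76 kN

ΣM about A: T·sin65°·9.1 − 5·4.55 − 55·3.1 = 0 → T = 193.25/(9.1·0.906308) = 23.4316 ≈ 23.43 kN.
ΣF_x = 0: A_x − T·cos65° = 0 → A_x = 23.4316 × 0.422618 = 9.903 kN.
ΣF_y = 0: A_y + T·sin65° − 5 − 55 = 0 → A_y = 60 − 23.4316 × 0.906308 = 38.76 kN.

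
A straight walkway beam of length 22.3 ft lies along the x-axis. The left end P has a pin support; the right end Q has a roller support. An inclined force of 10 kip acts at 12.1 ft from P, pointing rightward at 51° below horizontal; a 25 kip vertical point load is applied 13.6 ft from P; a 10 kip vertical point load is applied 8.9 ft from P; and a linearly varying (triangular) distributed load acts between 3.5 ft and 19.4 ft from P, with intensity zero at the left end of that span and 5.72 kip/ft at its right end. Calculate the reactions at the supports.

Resultant of the triangular load: ½ × 5.72 × 15.9 = 45.474 kip, acting at 14.1 ft from P (one-third of the span from the peak).
ΣM about P: Q_y·22.3 − 10·sin51°·12.1 − 25·13.6 − 10·8.9 − (½·5.72·15.9)·14.1 = 0 → Q_y = 1164.22/22.3 = 52.2072 ≈ 52.21 kip.
ΣF_y = 0: P_y + 52.2072 − 10·sin51° − 25 − 10 − ½·5.72·15.9 = 0 → P_y = 36.04 kip.
ΣF_x = 0: P_x + 10·cos51° = 0 → P_x = -6.293 kip.

P_x = -6.293 kip, P_y = 36.04 kip, Q_y = 52.21 kip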